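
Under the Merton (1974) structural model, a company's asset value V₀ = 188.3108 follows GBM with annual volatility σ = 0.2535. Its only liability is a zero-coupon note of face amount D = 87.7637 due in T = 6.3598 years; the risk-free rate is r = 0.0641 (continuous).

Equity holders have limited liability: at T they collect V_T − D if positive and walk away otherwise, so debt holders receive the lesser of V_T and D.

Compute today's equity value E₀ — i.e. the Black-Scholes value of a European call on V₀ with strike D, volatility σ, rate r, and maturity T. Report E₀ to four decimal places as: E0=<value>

d₁ = [ln(V₀/D) + (r + σ²/2)T] / (σ√T)
   = [ln(188.3108/87.7637) + (0.0641 + 0.5·0.2535²)·6.3598] / (0.2535·√6.3598)
   = [0.763446 + 0.612011] / 0.639293 = 2.151529
d₂ = d₁ − σ√T = 2.151529 − 0.639293 = 1.512236
N(d₁) = 0.984283,  N(d₂) = 0.934763,  e^(−rT) = 0.665203
E₀ = V₀·N(d₁) − D·e^(−rT)·N(d₂)
   = 188.3108·0.984283 − 87.7637·0.665203·0.934763 = 130.778980

E0=130.7790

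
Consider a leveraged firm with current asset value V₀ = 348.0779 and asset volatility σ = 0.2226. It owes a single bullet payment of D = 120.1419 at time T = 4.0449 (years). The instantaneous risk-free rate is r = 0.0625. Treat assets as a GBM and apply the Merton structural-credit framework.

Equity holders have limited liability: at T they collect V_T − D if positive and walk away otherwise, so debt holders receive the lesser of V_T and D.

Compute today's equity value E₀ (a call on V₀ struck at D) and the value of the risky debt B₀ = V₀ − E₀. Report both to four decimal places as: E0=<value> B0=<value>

d₁ = [ln(V₀/D) + (r + σ²/2)T] / (σ√T)
   = [ln(348.0779/120.1419) + (0.0625 + 0.5·0.2226²)·4.0449] / (0.2226·√4.0449)
   = [1.063753 + 0.353020] / 0.447692 = 3.164617
d₂ = d₁ − σ√T = 3.164617 − 0.447692 = 2.716926
N(d₁) = 0.999224,  N(d₂) = 0.996705,  e^(−rT) = 0.776618
E₀ = V₀·N(d₁) − D·e^(−rT)·N(d₂)
   = 348.0779·0.999224 − 120.1419·0.776618·0.996705 = 254.810635
B₀ = V₀ − E₀ = 348.0779 − 254.810635 = 93.267265

E0=254.8106 B0=93.2673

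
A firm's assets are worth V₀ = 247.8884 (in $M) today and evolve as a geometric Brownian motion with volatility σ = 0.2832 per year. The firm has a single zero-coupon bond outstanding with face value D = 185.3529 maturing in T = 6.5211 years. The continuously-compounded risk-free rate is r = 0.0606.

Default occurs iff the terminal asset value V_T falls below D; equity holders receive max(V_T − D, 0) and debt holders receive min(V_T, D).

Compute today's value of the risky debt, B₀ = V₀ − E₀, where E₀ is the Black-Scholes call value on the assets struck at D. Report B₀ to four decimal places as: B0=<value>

d₁ = [ln(V₀/D) + (r + σ²/2)T] / (σ√T)
   = [ln(247.8884/185.3529) + (0.0606 + 0.5·0.2832²)·6.5211] / (0.2832·√6.5211)
   = [0.290717 + 0.656682] / 0.723192 = 1.310024
d₂ = d₁ − σ√T = 1.310024 − 0.723192 = 0.586832
N(d₁) = 0.904906,  N(d₂) = 0.721342,  e^(−rT) = 0.673560
E₀ = V₀·N(d₁) − D·e^(−rT)·N(d₂)
   = 247.8884·0.904906 − 185.3529·0.673560·0.721342 = 134.258936
B₀ = V₀ − E₀ = 247.8884 − 134.258936 = 113.629464

B0=113.6295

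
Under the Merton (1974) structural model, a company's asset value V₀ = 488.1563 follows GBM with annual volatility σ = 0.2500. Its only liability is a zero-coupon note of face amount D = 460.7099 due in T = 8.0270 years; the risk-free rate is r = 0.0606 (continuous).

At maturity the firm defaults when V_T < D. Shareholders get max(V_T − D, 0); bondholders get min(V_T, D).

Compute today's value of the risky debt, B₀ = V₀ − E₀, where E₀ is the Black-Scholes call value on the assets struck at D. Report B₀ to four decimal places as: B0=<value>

d₁ = [ln(V₀/D) + (r + σ²/2)T] / (σ√T)
   = [ln(488.1563/460.7099) + (0.0606 + 0.5·0.2500²)·8.0270] / (0.2500·√8.0270)
   = [0.057867 + 0.737280] / 0.708299 = 1.122615
d₂ = d₁ − σ√T = 1.122615 − 0.708299 = 0.414316
N(d₁) = 0.869199,  N(d₂) = 0.660679,  e^(−rT) = 0.614814
E₀ = V₀·N(d₁) − D·e^(−rT)·N(d₂)
   = 488.1563·0.869199 − 460.7099·0.614814·0.660679 = 237.167515
B₀ = V₀ − E₀ = 488.1563 − 237.167515 = 250.988785

B0=250.9888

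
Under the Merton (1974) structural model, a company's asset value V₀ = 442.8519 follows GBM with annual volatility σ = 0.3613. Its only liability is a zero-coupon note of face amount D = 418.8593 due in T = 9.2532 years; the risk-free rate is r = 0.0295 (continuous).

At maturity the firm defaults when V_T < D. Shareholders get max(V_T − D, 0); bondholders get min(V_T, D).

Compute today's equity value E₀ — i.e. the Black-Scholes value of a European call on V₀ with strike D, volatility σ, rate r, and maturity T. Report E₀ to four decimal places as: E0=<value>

d₁ = [ln(V₀/D) + (r + σ²/2)T] / (σ√T)
   = [ln(442.8519/418.8593) + (0.0295 + 0.5·0.3613²)·9.2532] / (0.3613·√9.2532)
   = [0.055700 + 0.876915] / 1.099041 = 0.848572
d₂ = d₁ − σ√T = 0.848572 − 1.099041 = -0.250469
N(d₁) = 0.801940,  N(d₂) = 0.401112,  e^(−rT) = 0.761116
E₀ = V₀·N(d₁) − D·e^(−rT)·N(d₂)
   = 442.8519·0.801940 − 418.8593·0.761116·0.401112 = 227.265945

E0=227.2659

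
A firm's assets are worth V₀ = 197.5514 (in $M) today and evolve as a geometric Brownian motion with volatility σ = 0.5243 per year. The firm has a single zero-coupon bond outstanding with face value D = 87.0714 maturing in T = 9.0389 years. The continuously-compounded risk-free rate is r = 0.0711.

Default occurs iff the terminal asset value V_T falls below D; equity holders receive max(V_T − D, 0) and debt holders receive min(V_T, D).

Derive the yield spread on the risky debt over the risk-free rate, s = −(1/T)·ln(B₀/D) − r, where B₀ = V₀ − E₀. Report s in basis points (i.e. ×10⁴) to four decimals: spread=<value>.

spread=331.0037

d₁ = [ln(V₀/D) + (r + σ²/2)T] / (σ√T)
   = [ln(197.5514/87.0714) + (0.0711 + 0.5·0.5243²)·9.0389] / (0.5243·√9.0389)
   = [0.819270 + 1.885020] / 1.576296 = 1.715598
d₂ = d₁ − σ√T = 1.715598 − 1.576296 = 0.139303
N(d₁) = 0.956882,  N(d₂) = 0.555395,  e^(−rT) = 0.525889
E₀ = V₀·N(d₁) − D·e^(−rT)·N(d₂)
   = 197.5514·0.956882 − 87.0714·0.525889·0.555395 = 163.601981
B₀ = V₀ − E₀ = 197.5514 − 163.601981 = 33.949419
spread = −(1/T)·ln(B₀/D) − r = −(1/9.0389)·ln(33.949419/87.0714) − 0.0711 = 0.03310037
in basis points: 0.03310037 × 10⁴ = 331.0037 bp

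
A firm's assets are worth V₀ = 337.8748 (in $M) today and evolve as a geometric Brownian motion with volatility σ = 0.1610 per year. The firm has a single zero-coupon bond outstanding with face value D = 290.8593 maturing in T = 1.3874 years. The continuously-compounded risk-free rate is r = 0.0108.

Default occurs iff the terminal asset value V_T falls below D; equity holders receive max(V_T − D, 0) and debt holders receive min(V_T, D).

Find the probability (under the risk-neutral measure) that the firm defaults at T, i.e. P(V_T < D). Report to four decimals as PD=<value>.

PD=0.2194

d₁ = [ln(V₀/D) + (r + σ²/2)T] / (σ√T)
   = [ln(337.8748/290.8593) + (0.0108 + 0.5·0.1610²)·1.3874] / (0.1610·√1.3874)
   = [0.149836 + 0.032965] / 0.189639 = 0.963945
d₂ = d₁ − σ√T = 0.963945 − 0.189639 = 0.774306
risk-neutral PD = N(−d₂) = N(-0.774306) = 0.219375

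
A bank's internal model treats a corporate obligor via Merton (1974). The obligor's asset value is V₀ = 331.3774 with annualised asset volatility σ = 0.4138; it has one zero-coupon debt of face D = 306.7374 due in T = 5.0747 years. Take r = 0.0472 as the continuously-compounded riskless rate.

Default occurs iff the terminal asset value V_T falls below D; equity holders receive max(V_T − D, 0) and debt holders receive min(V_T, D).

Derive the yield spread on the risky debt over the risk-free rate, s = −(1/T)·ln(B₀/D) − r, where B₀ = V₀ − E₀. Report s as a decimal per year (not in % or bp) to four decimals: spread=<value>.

d₁ = [ln(V₀/D) + (r + σ²/2)T] / (σ√T)
   = [ln(331.3774/306.7374) + (0.0472 + 0.5·0.4138²)·5.0747] / (0.4138·√5.0747)
   = [0.077266 + 0.673997] / 0.932171 = 0.805928
d₂ = d₁ − σ√T = 0.805928 − 0.932171 = -0.126243
N(d₁) = 0.789858,  N(d₂) = 0.449770,  e^(−rT) = 0.787001
E₀ = V₀·N(d₁) − D·e^(−rT)·N(d₂)
   = 331.3774·0.789858 − 306.7374·0.787001·0.449770 = 153.165442
B₀ = V₀ − E₀ = 331.3774 − 153.165442 = 178.211958
spread = −(1/T)·ln(B₀/D) − r = −(1/5.0747)·ln(178.211958/306.7374) − 0.0472 = 0.05980502

spread=0.0598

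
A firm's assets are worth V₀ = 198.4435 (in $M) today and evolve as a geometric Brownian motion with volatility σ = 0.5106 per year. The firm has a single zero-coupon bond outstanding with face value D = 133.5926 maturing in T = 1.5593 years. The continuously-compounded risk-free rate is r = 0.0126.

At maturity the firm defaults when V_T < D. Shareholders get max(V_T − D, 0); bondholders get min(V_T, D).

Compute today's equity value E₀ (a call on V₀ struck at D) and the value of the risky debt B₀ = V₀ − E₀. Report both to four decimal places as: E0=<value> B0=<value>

E0=82.9441 B0=115.4994

d₁ = [ln(V₀/D) + (r + σ²/2)T] / (σ√T)
   = [ln(198.4435/133.5926) + (0.0126 + 0.5·0.5106²)·1.5593] / (0.5106·√1.5593)
   = [0.395710 + 0.222912] / 0.637596 = 0.970240
d₂ = d₁ − σ√T = 0.970240 − 0.637596 = 0.332644
N(d₁) = 0.834037,  N(d₂) = 0.630298,  e^(−rT) = 0.980545
E₀ = V₀·N(d₁) − D·e^(−rT)·N(d₂)
   = 198.4435·0.834037 − 133.5926·0.980545·0.630298 = 82.944135
B₀ = V₀ − E₀ = 198.4435 − 82.944135 = 115.499365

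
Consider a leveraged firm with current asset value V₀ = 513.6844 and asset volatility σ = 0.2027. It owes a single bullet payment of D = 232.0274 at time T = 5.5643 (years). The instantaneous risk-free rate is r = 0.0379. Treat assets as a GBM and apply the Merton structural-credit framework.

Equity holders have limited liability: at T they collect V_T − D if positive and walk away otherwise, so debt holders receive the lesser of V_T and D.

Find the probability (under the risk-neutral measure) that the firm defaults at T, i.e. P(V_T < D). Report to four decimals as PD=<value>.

PD=0.0312

d₁ = [ln(V₀/D) + (r + σ²/2)T] / (σ√T)
   = [ln(513.6844/232.0274) + (0.0379 + 0.5·0.2027²)·5.5643] / (0.2027·√5.5643)
   = [0.794754 + 0.325198] / 0.478144 = 2.342288
d₂ = d₁ − σ√T = 2.342288 − 0.478144 = 1.864143
risk-neutral PD = N(−d₂) = N(-1.864143) = 0.031151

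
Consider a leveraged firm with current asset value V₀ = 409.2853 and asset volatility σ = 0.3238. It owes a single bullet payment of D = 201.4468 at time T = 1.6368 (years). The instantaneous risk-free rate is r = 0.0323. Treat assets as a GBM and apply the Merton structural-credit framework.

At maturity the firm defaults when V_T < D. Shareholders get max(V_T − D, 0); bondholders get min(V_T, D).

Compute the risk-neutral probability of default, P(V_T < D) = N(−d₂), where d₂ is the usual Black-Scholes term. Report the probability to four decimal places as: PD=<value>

d₁ = [ln(V₀/D) + (r + σ²/2)T] / (σ√T)
   = [ln(409.2853/201.4468) + (0.0323 + 0.5·0.3238²)·1.6368] / (0.3238·√1.6368)
   = [0.708887 + 0.138675] / 0.414262 = 2.045959
d₂ = d₁ − σ√T = 2.045959 − 0.414262 = 1.631697
risk-neutral PD = N(−d₂) = N(-1.631697) = 0.051372

PD=0.0514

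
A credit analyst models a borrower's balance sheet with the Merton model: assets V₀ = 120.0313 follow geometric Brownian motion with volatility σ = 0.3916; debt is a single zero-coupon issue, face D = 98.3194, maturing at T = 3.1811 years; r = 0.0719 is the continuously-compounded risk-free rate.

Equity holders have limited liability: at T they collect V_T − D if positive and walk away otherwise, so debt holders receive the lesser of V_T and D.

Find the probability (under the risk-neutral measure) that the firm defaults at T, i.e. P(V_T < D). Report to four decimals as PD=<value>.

PD=0.3959

d₁ = [ln(V₀/D) + (r + σ²/2)T] / (σ√T)
   = [ln(120.0313/98.3194) + (0.0719 + 0.5·0.3916²)·3.1811] / (0.3916·√3.1811)
   = [0.199531 + 0.472633] / 0.698444 = 0.962374
d₂ = d₁ − σ√T = 0.962374 − 0.698444 = 0.263930
risk-neutral PD = N(−d₂) = N(-0.263930) = 0.395917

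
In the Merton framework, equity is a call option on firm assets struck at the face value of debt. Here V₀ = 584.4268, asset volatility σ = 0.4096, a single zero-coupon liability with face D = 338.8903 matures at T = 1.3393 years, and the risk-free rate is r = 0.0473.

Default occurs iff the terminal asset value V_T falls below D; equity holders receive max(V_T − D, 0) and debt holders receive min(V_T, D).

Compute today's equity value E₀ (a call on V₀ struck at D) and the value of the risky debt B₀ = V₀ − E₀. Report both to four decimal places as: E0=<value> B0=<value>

d₁ = [ln(V₀/D) + (r + σ²/2)T] / (σ√T)
   = [ln(584.4268/338.8903) + (0.0473 + 0.5·0.4096²)·1.3393] / (0.4096·√1.3393)
   = [0.544955 + 0.175698] / 0.474022 = 1.520292
d₂ = d₁ − σ√T = 1.520292 − 0.474022 = 1.046270
N(d₁) = 0.935781,  N(d₂) = 0.852282,  e^(−rT) = 0.938616
E₀ = V₀·N(d₁) − D·e^(−rT)·N(d₂)
   = 584.4268·0.935781 − 338.8903·0.938616·0.852282 = 275.795165
B₀ = V₀ − E₀ = 584.4268 − 275.795165 = 308.631635

E0=275.7952 B0=308.6316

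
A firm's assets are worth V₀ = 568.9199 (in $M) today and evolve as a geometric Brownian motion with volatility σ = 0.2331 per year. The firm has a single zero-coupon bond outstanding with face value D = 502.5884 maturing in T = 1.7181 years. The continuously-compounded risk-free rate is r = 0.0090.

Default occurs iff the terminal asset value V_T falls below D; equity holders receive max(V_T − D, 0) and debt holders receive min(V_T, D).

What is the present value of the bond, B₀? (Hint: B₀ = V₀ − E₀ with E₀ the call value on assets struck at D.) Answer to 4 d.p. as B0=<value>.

B0=460.7694

d₁ = [ln(V₀/D) + (r + σ²/2)T] / (σ√T)
   = [ln(568.9199/502.5884) + (0.0090 + 0.5·0.2331²)·1.7181] / (0.2331·√1.7181)
   = [0.123968 + 0.062140] / 0.305539 = 0.609114
d₂ = d₁ − σ√T = 0.609114 − 0.305539 = 0.303575
N(d₁) = 0.728776,  N(d₂) = 0.619274,  e^(−rT) = 0.984656
E₀ = V₀·N(d₁) − D·e^(−rT)·N(d₂)
   = 568.9199·0.728776 − 502.5884·0.984656·0.619274 = 108.150549
B₀ = V₀ − E₀ = 568.9199 − 108.150549 = 460.769351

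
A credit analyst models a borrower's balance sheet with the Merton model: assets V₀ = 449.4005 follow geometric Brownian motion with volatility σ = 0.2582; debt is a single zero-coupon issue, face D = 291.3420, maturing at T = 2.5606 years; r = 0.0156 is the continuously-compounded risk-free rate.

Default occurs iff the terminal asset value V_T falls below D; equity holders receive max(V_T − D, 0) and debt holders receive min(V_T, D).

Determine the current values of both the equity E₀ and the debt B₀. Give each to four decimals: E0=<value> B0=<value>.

d₁ = [ln(V₀/D) + (r + σ²/2)T] / (σ√T)
   = [ln(449.4005/291.3420) + (0.0156 + 0.5·0.2582²)·2.5606] / (0.2582·√2.5606)
   = [0.433417 + 0.125299] / 0.413168 = 1.352272
d₂ = d₁ − σ√T = 1.352272 − 0.413168 = 0.939104
N(d₁) = 0.911856,  N(d₂) = 0.826161,  e^(−rT) = 0.960842
E₀ = V₀·N(d₁) − D·e^(−rT)·N(d₂)
   = 449.4005·0.911856 − 291.3420·0.960842·0.826161 = 178.518177
B₀ = V₀ − E₀ = 449.4005 − 178.518177 = 270.882323

E0=178.5182 B0=270.8823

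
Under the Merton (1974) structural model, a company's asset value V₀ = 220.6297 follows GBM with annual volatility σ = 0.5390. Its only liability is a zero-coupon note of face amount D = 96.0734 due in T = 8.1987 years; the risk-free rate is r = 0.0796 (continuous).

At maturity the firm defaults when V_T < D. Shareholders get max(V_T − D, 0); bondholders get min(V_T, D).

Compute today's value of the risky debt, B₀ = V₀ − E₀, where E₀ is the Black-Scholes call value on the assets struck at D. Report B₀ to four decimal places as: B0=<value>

d₁ = [ln(V₀/D) + (r + σ²/2)T] / (σ√T)
   = [ln(220.6297/96.0734) + (0.0796 + 0.5·0.5390²)·8.1987] / (0.5390·√8.1987)
   = [0.831373 + 1.843564] / 1.543339 = 1.733214
d₂ = d₁ − σ√T = 1.733214 − 1.543339 = 0.189876
N(d₁) = 0.958471,  N(d₂) = 0.575297,  e^(−rT) = 0.520682
E₀ = V₀·N(d₁) − D·e^(−rT)·N(d₂)
   = 220.6297·0.958471 − 96.0734·0.520682·0.575297 = 182.688774
B₀ = V₀ − E₀ = 220.6297 − 182.688774 = 37.940926

B0=37.9409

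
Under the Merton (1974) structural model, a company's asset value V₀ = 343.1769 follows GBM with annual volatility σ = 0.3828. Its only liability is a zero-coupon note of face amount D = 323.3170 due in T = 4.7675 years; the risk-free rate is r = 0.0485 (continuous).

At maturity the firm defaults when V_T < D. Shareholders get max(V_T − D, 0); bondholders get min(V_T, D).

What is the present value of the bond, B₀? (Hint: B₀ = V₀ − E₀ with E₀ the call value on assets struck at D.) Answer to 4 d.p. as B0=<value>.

B0=197.2741

d₁ = [ln(V₀/D) + (r + σ²/2)T] / (σ√T)
   = [ln(343.1769/323.3170) + (0.0485 + 0.5·0.3828²)·4.7675] / (0.3828·√4.7675)
   = [0.059613 + 0.580529] / 0.835829 = 0.765876
d₂ = d₁ − σ√T = 0.765876 − 0.835829 = -0.069952
N(d₁) = 0.778125,  N(d₂) = 0.472116,  e^(−rT) = 0.793562
E₀ = V₀·N(d₁) − D·e^(−rT)·N(d₂)
   = 343.1769·0.778125 − 323.3170·0.793562·0.472116 = 145.902830
B₀ = V₀ − E₀ = 343.1769 − 145.902830 = 197.274070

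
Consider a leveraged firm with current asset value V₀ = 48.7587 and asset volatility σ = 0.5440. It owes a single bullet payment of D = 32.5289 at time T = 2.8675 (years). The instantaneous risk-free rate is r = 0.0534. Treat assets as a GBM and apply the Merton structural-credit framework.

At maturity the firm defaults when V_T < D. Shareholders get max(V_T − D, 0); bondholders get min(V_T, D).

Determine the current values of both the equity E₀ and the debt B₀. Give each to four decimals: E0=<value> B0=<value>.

d₁ = [ln(V₀/D) + (r + σ²/2)T] / (σ√T)
   = [ln(48.7587/32.5289) + (0.0534 + 0.5·0.5440²)·2.8675] / (0.5440·√2.8675)
   = [0.404755 + 0.577423] / 0.921193 = 1.066202
d₂ = d₁ − σ√T = 1.066202 − 0.921193 = 0.145009
N(d₁) = 0.856834,  N(d₂) = 0.557648,  e^(−rT) = 0.858023
E₀ = V₀·N(d₁) − D·e^(−rT)·N(d₂)
   = 48.7587·0.856834 − 32.5289·0.858023·0.557648 = 26.213843
B₀ = V₀ − E₀ = 48.7587 − 26.213843 = 22.544857

E0=26.2138 B0=22.5449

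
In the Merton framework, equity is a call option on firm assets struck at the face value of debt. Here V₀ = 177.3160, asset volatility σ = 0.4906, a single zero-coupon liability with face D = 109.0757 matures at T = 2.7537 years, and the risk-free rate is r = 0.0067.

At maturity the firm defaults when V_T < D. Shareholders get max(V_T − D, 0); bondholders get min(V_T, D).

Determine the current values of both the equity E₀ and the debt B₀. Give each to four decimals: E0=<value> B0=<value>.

d₁ = [ln(V₀/D) + (r + σ²/2)T] / (σ√T)
   = [ln(177.3160/109.0757) + (0.0067 + 0.5·0.4906²)·2.7537] / (0.4906·√2.7537)
   = [0.485891 + 0.349842] / 0.814115 = 1.026554
d₂ = d₁ − σ√T = 1.026554 − 0.814115 = 0.212438
N(d₁) = 0.847685,  N(d₂) = 0.584117,  e^(−rT) = 0.981719
E₀ = V₀·N(d₁) − D·e^(−rT)·N(d₂)
   = 177.3160·0.847685 − 109.0757·0.981719·0.584117 = 87.759741
B₀ = V₀ − E₀ = 177.3160 − 87.759741 = 89.556259

E0=87.7597 B0=89.5563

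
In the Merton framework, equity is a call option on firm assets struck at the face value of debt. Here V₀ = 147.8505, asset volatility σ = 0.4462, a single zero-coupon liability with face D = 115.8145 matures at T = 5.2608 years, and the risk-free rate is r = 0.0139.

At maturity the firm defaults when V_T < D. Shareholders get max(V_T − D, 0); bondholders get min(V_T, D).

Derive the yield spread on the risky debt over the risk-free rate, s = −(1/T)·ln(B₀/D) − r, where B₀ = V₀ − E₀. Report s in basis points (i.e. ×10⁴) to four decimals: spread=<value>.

d₁ = [ln(V₀/D) + (r + σ²/2)T] / (σ√T)
   = [ln(147.8505/115.8145) + (0.0139 + 0.5·0.4462²)·5.2608] / (0.4462·√5.2608)
   = [0.244212 + 0.596823] / 1.023424 = 0.821786
d₂ = d₁ − σ√T = 0.821786 − 1.023424 = -0.201638
N(d₁) = 0.794401,  N(d₂) = 0.420100,  e^(−rT) = 0.929485
E₀ = V₀·N(d₁) − D·e^(−rT)·N(d₂)
   = 147.8505·0.794401 − 115.8145·0.929485·0.420100 = 72.229699
B₀ = V₀ − E₀ = 147.8505 − 72.229699 = 75.620801
spread = −(1/T)·ln(B₀/D) − r = −(1/5.2608)·ln(75.620801/115.8145) − 0.0139 = 0.06712539
in basis points: 0.06712539 × 10⁴ = 671.2539 bp

spread=671.2539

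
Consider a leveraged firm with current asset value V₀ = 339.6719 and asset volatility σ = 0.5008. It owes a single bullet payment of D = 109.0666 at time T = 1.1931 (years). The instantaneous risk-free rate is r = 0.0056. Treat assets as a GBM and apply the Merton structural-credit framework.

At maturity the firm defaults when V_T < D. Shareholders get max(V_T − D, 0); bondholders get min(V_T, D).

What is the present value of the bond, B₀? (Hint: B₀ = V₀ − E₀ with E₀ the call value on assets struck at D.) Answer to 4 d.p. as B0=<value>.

d₁ = [ln(V₀/D) + (r + σ²/2)T] / (σ√T)
   = [ln(339.6719/109.0666) + (0.0056 + 0.5·0.5008²)·1.1931] / (0.5008·√1.1931)
   = [1.136021 + 0.156296] / 0.547019 = 2.362472
d₂ = d₁ − σ√T = 2.362472 − 0.547019 = 1.815452
N(d₁) = 0.990923,  N(d₂) = 0.965273,  e^(−rT) = 0.993341
E₀ = V₀·N(d₁) − D·e^(−rT)·N(d₂)
   = 339.6719·0.990923 − 109.0666·0.993341·0.965273 = 232.010820
B₀ = V₀ − E₀ = 339.6719 − 232.010820 = 107.661080

B0=107.6611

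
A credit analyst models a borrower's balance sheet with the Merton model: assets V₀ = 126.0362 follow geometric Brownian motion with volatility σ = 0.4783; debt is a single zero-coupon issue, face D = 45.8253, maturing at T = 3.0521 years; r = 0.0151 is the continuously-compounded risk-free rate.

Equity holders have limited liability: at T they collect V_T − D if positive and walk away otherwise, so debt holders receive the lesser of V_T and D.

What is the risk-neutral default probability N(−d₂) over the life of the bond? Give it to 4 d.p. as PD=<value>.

d₁ = [ln(V₀/D) + (r + σ²/2)T] / (σ√T)
   = [ln(126.0362/45.8253) + (0.0151 + 0.5·0.4783²)·3.0521] / (0.4783·√3.0521)
   = [1.011733 + 0.395203] / 0.835603 = 1.683737
d₂ = d₁ − σ√T = 1.683737 − 0.835603 = 0.848135
risk-neutral PD = N(−d₂) = N(-0.848135) = 0.198181

PD=0.1982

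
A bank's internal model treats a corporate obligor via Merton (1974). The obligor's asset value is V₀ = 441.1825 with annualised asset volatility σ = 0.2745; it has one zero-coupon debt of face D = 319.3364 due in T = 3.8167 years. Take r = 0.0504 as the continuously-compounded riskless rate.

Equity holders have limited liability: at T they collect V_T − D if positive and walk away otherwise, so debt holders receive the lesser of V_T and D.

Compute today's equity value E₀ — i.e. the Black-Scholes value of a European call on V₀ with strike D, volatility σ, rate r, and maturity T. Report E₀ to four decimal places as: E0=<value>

d₁ = [ln(V₀/D) + (r + σ²/2)T] / (σ√T)
   = [ln(441.1825/319.3364) + (0.0504 + 0.5·0.2745²)·3.8167] / (0.2745·√3.8167)
   = [0.323214 + 0.336156] / 0.536274 = 1.229540
d₂ = d₁ − σ√T = 1.229540 − 0.536274 = 0.693267
N(d₁) = 0.890565,  N(d₂) = 0.755929,  e^(−rT) = 0.825008
E₀ = V₀·N(d₁) − D·e^(−rT)·N(d₂)
   = 441.1825·0.890565 − 319.3364·0.825008·0.755929 = 193.748427

E0=193.7484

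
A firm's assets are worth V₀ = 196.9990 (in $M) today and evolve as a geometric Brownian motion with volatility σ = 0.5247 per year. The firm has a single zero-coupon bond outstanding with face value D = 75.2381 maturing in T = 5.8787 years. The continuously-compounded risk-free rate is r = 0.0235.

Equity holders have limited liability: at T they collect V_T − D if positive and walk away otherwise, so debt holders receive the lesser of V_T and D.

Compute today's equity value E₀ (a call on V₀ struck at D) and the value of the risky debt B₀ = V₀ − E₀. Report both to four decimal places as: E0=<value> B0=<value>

d₁ = [ln(V₀/D) + (r + σ²/2)T] / (σ√T)
   = [ln(196.9990/75.2381) + (0.0235 + 0.5·0.5247²)·5.8787] / (0.5247·√5.8787)
   = [0.962541 + 0.947382] / 1.272189 = 1.501289
d₂ = d₁ − σ√T = 1.501289 − 1.272189 = 0.229099
N(d₁) = 0.933360,  N(d₂) = 0.590604,  e^(−rT) = 0.870969
E₀ = V₀·N(d₁) − D·e^(−rT)·N(d₂)
   = 196.9990·0.933360 − 75.2381·0.870969·0.590604 = 145.168595
B₀ = V₀ − E₀ = 196.9990 − 145.168595 = 51.830405

E0=145.1686 B0=51.8304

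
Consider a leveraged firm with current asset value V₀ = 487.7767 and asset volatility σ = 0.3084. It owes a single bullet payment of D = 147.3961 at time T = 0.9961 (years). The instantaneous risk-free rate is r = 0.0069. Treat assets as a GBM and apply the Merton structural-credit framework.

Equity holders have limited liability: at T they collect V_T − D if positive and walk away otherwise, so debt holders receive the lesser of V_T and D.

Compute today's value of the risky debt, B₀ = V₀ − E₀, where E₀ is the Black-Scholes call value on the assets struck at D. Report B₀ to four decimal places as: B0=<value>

d₁ = [ln(V₀/D) + (r + σ²/2)T] / (σ√T)
   = [ln(487.7767/147.3961) + (0.0069 + 0.5·0.3084²)·0.9961] / (0.3084·√0.9961)
   = [1.196734 + 0.054243] / 0.307798 = 4.064279
d₂ = d₁ − σ√T = 4.064279 − 0.307798 = 3.756481
N(d₁) = 0.999976,  N(d₂) = 0.999914,  e^(−rT) = 0.993150
E₀ = V₀·N(d₁) − D·e^(−rT)·N(d₂)
   = 487.7767·0.999976 − 147.3961·0.993150·0.999914 = 341.391055
B₀ = V₀ − E₀ = 487.7767 − 341.391055 = 146.385645

B0=146.3856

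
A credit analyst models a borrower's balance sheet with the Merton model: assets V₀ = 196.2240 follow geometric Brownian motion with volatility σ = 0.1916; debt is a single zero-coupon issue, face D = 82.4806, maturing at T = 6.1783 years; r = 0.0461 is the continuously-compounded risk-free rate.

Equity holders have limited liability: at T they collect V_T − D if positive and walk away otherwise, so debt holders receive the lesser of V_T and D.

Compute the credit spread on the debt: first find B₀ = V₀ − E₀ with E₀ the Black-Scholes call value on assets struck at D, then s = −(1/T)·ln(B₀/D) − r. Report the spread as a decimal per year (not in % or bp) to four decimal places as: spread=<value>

d₁ = [ln(V₀/D) + (r + σ²/2)T] / (σ√T)
   = [ln(196.2240/82.4806) + (0.0461 + 0.5·0.1916²)·6.1783] / (0.1916·√6.1783)
   = [0.866694 + 0.398224] / 0.476245 = 2.656026
d₂ = d₁ − σ√T = 2.656026 − 0.476245 = 2.179781
N(d₁) = 0.996047,  N(d₂) = 0.985363,  e^(−rT) = 0.752150
E₀ = V₀·N(d₁) − D·e^(−rT)·N(d₂)
   = 196.2240·0.996047 − 82.4806·0.752150·0.985363 = 134.318514
B₀ = V₀ − E₀ = 196.2240 − 134.318514 = 61.905486
spread = −(1/T)·ln(B₀/D) − r = −(1/6.1783)·ln(61.905486/82.4806) − 0.0461 = 0.00034551

spread=0.0003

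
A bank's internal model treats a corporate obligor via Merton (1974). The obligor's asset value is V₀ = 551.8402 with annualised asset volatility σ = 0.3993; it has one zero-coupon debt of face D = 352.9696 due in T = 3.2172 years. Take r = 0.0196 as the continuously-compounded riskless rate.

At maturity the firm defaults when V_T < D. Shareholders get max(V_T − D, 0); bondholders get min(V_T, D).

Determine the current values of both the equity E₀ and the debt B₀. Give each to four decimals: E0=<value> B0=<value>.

E0=261.7912 B0=290.0490

d₁ = [ln(V₀/D) + (r + σ²/2)T] / (σ√T)
   = [ln(551.8402/352.9696) + (0.0196 + 0.5·0.3993²)·3.2172] / (0.3993·√3.2172)
   = [0.446877 + 0.319533] / 0.716207 = 1.070096
d₂ = d₁ − σ√T = 1.070096 − 0.716207 = 0.353889
N(d₁) = 0.857712,  N(d₂) = 0.638289,  e^(−rT) = 0.938890
E₀ = V₀·N(d₁) − D·e^(−rT)·N(d₂)
   = 551.8402·0.857712 − 352.9696·0.938890·0.638289 = 261.791199
B₀ = V₀ − E₀ = 551.8402 − 261.791199 = 290.049001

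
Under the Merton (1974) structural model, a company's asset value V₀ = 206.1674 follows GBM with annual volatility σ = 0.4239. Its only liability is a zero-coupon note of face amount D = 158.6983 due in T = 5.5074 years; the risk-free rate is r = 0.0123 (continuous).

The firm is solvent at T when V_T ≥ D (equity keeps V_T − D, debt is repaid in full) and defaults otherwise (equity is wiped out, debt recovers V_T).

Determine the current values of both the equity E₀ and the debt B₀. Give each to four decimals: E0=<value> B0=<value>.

E0=99.8145 B0=106.3529

d₁ = [ln(V₀/D) + (r + σ²/2)T] / (σ√T)
   = [ln(206.1674/158.6983) + (0.0123 + 0.5·0.4239²)·5.5074] / (0.4239·√5.5074)
   = [0.261684 + 0.562557] / 0.994802 = 0.828547
d₂ = d₁ − σ√T = 0.828547 − 0.994802 = -0.166255
N(d₁) = 0.796320,  N(d₂) = 0.433978,  e^(−rT) = 0.934502
E₀ = V₀·N(d₁) − D·e^(−rT)·N(d₂)
   = 206.1674·0.796320 − 158.6983·0.934502·0.433978 = 99.814480
B₀ = V₀ − E₀ = 206.1674 − 99.814480 = 106.352920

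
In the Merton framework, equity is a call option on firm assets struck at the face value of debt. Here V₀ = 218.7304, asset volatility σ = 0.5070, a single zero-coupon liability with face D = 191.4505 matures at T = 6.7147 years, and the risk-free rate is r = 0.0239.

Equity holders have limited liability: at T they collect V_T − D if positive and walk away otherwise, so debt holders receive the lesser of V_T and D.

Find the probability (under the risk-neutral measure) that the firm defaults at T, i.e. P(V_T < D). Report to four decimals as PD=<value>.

PD=0.6676

d₁ = [ln(V₀/D) + (r + σ²/2)T] / (σ√T)
   = [ln(218.7304/191.4505) + (0.0239 + 0.5·0.5070²)·6.7147] / (0.5070·√6.7147)
   = [0.133211 + 1.023485] / 1.313776 = 0.880436
d₂ = d₁ − σ√T = 0.880436 − 1.313776 = -0.433340
risk-neutral PD = N(−d₂) = N(0.433340) = 0.667616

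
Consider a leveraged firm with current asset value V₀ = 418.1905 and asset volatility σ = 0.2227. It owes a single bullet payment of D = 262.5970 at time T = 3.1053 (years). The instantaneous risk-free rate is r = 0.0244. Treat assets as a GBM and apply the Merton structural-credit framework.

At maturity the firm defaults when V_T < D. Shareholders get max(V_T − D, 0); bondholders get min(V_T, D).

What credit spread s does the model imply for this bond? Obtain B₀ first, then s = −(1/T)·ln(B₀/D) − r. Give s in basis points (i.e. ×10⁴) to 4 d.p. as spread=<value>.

d₁ = [ln(V₀/D) + (r + σ²/2)T] / (σ√T)
   = [ln(418.1905/262.5970) + (0.0244 + 0.5·0.2227²)·3.1053] / (0.2227·√3.1053)
   = [0.465317 + 0.152773] / 0.392439 = 1.574997
d₂ = d₁ − σ√T = 1.574997 − 0.392439 = 1.182558
N(d₁) = 0.942371,  N(d₂) = 0.881508,  e^(−rT) = 0.927030
E₀ = V₀·N(d₁) − D·e^(−rT)·N(d₂)
   = 418.1905·0.942371 − 262.5970·0.927030·0.881508 = 179.500649
B₀ = V₀ − E₀ = 418.1905 − 179.500649 = 238.689851
spread = −(1/T)·ln(B₀/D) − r = −(1/3.1053)·ln(238.689851/262.5970) − 0.0244 = 0.00633955
in basis points: 0.00633955 × 10⁴ = 63.3955 bp

spread=63.3955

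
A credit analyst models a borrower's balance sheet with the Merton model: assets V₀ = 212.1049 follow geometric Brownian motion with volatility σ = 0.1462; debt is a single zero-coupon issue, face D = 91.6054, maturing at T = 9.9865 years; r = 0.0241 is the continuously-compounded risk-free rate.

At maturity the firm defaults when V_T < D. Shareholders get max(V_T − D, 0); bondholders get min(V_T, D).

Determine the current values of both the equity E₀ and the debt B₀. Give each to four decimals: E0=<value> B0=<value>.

E0=140.2769 B0=71.8280

d₁ = [ln(V₀/D) + (r + σ²/2)T] / (σ√T)
   = [ln(212.1049/91.6054) + (0.0241 + 0.5·0.1462²)·9.9865] / (0.1462·√9.9865)
   = [0.839591 + 0.347403] / 0.462013 = 2.569178
d₂ = d₁ − σ√T = 2.569178 − 0.462013 = 2.107165
N(d₁) = 0.994903,  N(d₂) = 0.982448,  e^(−rT) = 0.786097
E₀ = V₀·N(d₁) − D·e^(−rT)·N(d₂)
   = 212.1049·0.994903 − 91.6054·0.786097·0.982448 = 140.276945
B₀ = V₀ − E₀ = 212.1049 − 140.276945 = 71.827955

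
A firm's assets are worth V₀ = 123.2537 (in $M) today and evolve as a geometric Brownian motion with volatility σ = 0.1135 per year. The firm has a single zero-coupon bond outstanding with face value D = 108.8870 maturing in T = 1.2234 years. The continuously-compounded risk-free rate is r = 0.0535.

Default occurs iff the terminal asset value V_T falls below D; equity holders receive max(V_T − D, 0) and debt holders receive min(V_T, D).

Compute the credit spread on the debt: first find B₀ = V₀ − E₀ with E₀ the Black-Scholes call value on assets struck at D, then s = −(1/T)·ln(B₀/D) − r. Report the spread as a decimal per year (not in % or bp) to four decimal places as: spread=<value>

d₁ = [ln(V₀/D) + (r + σ²/2)T] / (σ√T)
   = [ln(123.2537/108.8870) + (0.0535 + 0.5·0.1135²)·1.2234] / (0.1135·√1.2234)
   = [0.123934 + 0.073332] / 0.125539 = 1.571348
d₂ = d₁ − σ√T = 1.571348 − 0.125539 = 1.445809
N(d₁) = 0.941949,  N(d₂) = 0.925885,  e^(−rT) = 0.936644
E₀ = V₀·N(d₁) − D·e^(−rT)·N(d₂)
   = 123.2537·0.941949 − 108.8870·0.936644·0.925885 = 21.669257
B₀ = V₀ − E₀ = 123.2537 − 21.669257 = 101.584443
spread = −(1/T)·ln(B₀/D) − r = −(1/1.2234)·ln(101.584443/108.8870) − 0.0535 = 0.00324370

spread=0.0032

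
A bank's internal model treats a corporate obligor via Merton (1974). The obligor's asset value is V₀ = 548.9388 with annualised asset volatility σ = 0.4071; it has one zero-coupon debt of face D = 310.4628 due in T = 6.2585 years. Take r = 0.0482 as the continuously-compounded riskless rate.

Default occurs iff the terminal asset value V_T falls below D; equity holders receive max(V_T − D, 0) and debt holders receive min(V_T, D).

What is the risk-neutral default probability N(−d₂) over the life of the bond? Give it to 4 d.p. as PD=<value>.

d₁ = [ln(V₀/D) + (r + σ²/2)T] / (σ√T)
   = [ln(548.9388/310.4628) + (0.0482 + 0.5·0.4071²)·6.2585] / (0.4071·√6.2585)
   = [0.569923 + 0.820272] / 1.018442 = 1.365021
d₂ = d₁ − σ√T = 1.365021 − 1.018442 = 0.346579
risk-neutral PD = N(−d₂) = N(-0.346579) = 0.364454

PD=0.3645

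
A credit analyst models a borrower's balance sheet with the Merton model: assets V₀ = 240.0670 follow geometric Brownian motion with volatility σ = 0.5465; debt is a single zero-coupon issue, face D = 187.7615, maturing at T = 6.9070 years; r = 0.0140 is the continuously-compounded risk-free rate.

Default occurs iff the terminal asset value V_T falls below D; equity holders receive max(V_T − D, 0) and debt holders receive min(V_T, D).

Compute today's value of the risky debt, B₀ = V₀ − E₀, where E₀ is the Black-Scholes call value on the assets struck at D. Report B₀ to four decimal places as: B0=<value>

B0=94.4820

d₁ = [ln(V₀/D) + (r + σ²/2)T] / (σ√T)
   = [ln(240.0670/187.7615) + (0.0140 + 0.5·0.5465²)·6.9070] / (0.5465·√6.9070)
   = [0.245746 + 1.128128] / 1.436266 = 0.956559
d₂ = d₁ − σ√T = 0.956559 − 1.436266 = -0.479707
N(d₁) = 0.830605,  N(d₂) = 0.315718,  e^(−rT) = 0.907830
E₀ = V₀·N(d₁) − D·e^(−rT)·N(d₂)
   = 240.0670·0.830605 − 187.7615·0.907830·0.315718 = 145.585003
B₀ = V₀ − E₀ = 240.0670 − 145.585003 = 94.481997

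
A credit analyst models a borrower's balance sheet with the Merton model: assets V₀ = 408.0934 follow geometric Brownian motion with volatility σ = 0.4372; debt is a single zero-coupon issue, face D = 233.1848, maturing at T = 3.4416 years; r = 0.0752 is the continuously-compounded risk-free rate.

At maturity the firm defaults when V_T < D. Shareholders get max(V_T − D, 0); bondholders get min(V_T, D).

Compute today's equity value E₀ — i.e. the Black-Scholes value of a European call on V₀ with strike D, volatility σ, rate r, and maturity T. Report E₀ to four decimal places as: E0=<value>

E0=245.1658

d₁ = [ln(V₀/D) + (r + σ²/2)T] / (σ√T)
   = [ln(408.0934/233.1848) + (0.0752 + 0.5·0.4372²)·3.4416] / (0.4372·√3.4416)
   = [0.559665 + 0.587729] / 0.811074 = 1.414660
d₂ = d₁ − σ√T = 1.414660 − 0.811074 = 0.603586
N(d₁) = 0.921416,  N(d₂) = 0.726941,  e^(−rT) = 0.771971
E₀ = V₀·N(d₁) − D·e^(−rT)·N(d₂)
   = 408.0934·0.921416 − 233.1848·0.771971·0.726941 = 245.165785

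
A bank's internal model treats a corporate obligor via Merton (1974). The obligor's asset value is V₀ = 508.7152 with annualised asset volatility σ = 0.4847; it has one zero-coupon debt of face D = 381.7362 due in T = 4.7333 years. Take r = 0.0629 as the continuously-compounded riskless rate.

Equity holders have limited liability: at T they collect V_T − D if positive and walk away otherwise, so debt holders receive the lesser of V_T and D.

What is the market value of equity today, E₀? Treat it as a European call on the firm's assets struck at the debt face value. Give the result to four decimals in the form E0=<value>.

d₁ = [ln(V₀/D) + (r + σ²/2)T] / (σ√T)
   = [ln(508.7152/381.7362) + (0.0629 + 0.5·0.4847²)·4.7333] / (0.4847·√4.7333)
   = [0.287159 + 0.853731] / 1.054521 = 1.081904
d₂ = d₁ − σ√T = 1.081904 − 1.054521 = 0.027383
N(d₁) = 0.860352,  N(d₂) = 0.510923,  e^(−rT) = 0.742506
E₀ = V₀·N(d₁) − D·e^(−rT)·N(d₂)
   = 508.7152·0.860352 − 381.7362·0.742506·0.510923 = 292.857624

E0=292.8576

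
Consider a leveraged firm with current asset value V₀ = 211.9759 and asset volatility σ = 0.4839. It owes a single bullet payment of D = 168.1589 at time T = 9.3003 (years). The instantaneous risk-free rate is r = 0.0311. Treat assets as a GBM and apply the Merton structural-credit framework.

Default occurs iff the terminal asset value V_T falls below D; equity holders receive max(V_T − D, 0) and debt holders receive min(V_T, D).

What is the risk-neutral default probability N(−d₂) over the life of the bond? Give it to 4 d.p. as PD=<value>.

PD=0.6499

d₁ = [ln(V₀/D) + (r + σ²/2)T] / (σ√T)
   = [ln(211.9759/168.1589) + (0.0311 + 0.5·0.4839²)·9.3003] / (0.4839·√9.3003)
   = [0.231563 + 1.378115] / 1.475720 = 1.090774
d₂ = d₁ − σ√T = 1.090774 − 1.475720 = -0.384946
risk-neutral PD = N(−d₂) = N(0.384946) = 0.649861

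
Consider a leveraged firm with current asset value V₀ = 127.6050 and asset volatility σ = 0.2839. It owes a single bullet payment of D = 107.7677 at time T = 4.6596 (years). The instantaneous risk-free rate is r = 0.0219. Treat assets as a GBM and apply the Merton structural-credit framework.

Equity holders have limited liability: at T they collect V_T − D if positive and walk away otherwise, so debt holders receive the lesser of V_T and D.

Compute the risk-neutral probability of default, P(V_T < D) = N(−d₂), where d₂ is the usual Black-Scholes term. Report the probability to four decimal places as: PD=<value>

PD=0.4460

d₁ = [ln(V₀/D) + (r + σ²/2)T] / (σ√T)
   = [ln(127.6050/107.7677) + (0.0219 + 0.5·0.2839²)·4.6596] / (0.2839·√4.6596)
   = [0.168962 + 0.289825] / 0.612830 = 0.748637
d₂ = d₁ − σ√T = 0.748637 − 0.612830 = 0.135807
risk-neutral PD = N(−d₂) = N(-0.135807) = 0.445987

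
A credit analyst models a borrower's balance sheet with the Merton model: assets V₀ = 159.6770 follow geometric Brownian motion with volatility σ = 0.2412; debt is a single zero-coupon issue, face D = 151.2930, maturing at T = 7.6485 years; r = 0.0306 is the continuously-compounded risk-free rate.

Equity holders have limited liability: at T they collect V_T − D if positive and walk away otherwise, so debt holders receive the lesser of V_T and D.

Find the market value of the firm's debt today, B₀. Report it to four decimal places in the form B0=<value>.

d₁ = [ln(V₀/D) + (r + σ²/2)T] / (σ√T)
   = [ln(159.6770/151.2930) + (0.0306 + 0.5·0.2412²)·7.6485] / (0.2412·√7.6485)
   = [0.053935 + 0.456529] / 0.667061 = 0.765243
d₂ = d₁ − σ√T = 0.765243 − 0.667061 = 0.098182
N(d₁) = 0.777937,  N(d₂) = 0.539106,  e^(−rT) = 0.791327
E₀ = V₀·N(d₁) − D·e^(−rT)·N(d₂)
   = 159.6770·0.777937 − 151.2930·0.791327·0.539106 = 59.675587
B₀ = V₀ − E₀ = 159.6770 − 59.675587 = 100.001413

B0=100.0014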